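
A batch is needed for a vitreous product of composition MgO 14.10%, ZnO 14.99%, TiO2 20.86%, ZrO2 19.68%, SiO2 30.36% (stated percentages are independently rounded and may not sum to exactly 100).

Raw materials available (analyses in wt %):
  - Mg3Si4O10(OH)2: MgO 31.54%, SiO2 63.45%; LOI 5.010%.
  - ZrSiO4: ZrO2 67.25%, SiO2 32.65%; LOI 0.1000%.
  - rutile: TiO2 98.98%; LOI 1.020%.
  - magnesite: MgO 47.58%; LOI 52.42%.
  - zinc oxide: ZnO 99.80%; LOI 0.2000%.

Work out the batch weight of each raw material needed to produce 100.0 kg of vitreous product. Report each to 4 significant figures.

Values along the way are printed rounded off to 4 significant figures within the worked lines — the whole derivation keeps full float precision at all times; each reported figure undergoes a single rounding; all derived quantities (LOI, the five compositions, the totals, the yield, glass mass) are carried from the batch weights on 100.0 kg of glass at full precision as set out in problem or answer.
Oxide mass targets, per 100.0 kg vitreous product:
  MgO: 14.10% × 100.0 = 14.10 kg
  ZnO: 14.99% × 100.0 = 14.99 kg
  TiO2: 20.86% × 100.0 = 20.86 kg
  ZrO2: 19.68% × 100.0 = 19.68 kg
  SiO2: 30.36% × 100.0 = 30.36 kg
Verifying the oxide balance given the weights on record, relative to the basis at hand (sum by sum, the targets are met given rounding of the digits):
  MgO: 32.79·0.3154 + 7.898·0.4758 = 14.10 kg (target 14.10 kg)
  ZnO: 15.02·0.9980 = 14.99 kg (target 14.99 kg)
  TiO2: 21.07·0.9898 = 20.86 kg (target 20.86 kg)
  ZrO2: 29.26·0.6725 = 19.68 kg (target 19.68 kg)
  SiO2: 32.79·0.6345 + 29.26·0.3265 = 30.36 kg (target 30.36 kg)
Glass mass check: the batch minus its LOI: 99.98 kg (the Σ of target masses is 99.99 kg; basis as stated: 100.0 kg — deltas are rounding alone).
Whole-batch sum: Σ batch = 106.0 kg; loss to ignition Σ batch·LOI = 6.057 kg; yield: glass divided by total = 94.29%.

Batch per 100.0 kg vitreous product:
  Mg3Si4O10(OH)2: 32.79 kg
  ZrSiO4: 29.26 kg
  rutile: 21.07 kg
  magnesite: 7.898 kg
  zinc oxide: 15.02 kg
Total batch = 106.0 kg; LOI loss = 6.057 kg; yield = 94.29%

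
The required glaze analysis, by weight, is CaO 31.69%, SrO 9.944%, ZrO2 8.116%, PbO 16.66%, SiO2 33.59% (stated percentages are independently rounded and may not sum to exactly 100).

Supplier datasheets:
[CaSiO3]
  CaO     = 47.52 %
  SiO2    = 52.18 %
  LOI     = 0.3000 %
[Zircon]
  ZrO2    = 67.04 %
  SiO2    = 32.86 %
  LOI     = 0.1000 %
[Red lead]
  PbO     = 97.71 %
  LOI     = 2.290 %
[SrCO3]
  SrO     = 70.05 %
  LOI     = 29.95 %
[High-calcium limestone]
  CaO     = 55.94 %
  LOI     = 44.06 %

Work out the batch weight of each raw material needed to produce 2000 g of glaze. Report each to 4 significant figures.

Batch per 2000 g glaze:
  CaSiO3: 1135 g
  Zircon: 242.1 g
  Red lead: 341.0 g
  SrCO3: 283.9 g
  High-calcium limestone: 168.8 g
Total batch = 2171 g; LOI loss = 170.9 g; yield = 92.13%

The working math maintains full precision at each step — intermediates appear, rounded to 4 significant figures, on the page; each reported result is rounded a single time. The derived quantities are rebuilt from the weighed amounts for 2000 g of glass at full float precision (the five compositions, totals, ignition loss, glass mass, yield) exactly as printed in either problem or answer.
Oxide mass targets, per 2000 g glaze:
  CaO: 31.69% × 2000 = 633.8 g
  SrO: 9.944% × 2000 = 198.9 g
  ZrO2: 8.116% × 2000 = 162.3 g
  PbO: 16.66% × 2000 = 333.2 g
  SiO2: 33.59% × 2000 = 671.8 g
Oxide-by-oxide audit per the reported batch figures, relative to the basis at hand (every target is met by its sum given rounding of the digits):
  CaO: 1135·0.4752 + 168.8·0.5594 = 633.8 g (target 633.8 g)
  SrO: 283.9·0.7005 = 198.9 g (target 198.9 g)
  ZrO2: 242.1·0.6704 = 162.3 g (target 162.3 g)
  PbO: 341.0·0.9771 = 333.2 g (target 333.2 g)
  SiO2: 1135·0.5218 + 242.1·0.3286 = 671.8 g (target 671.8 g)
Glass-mass sanity pass: whole batch net of LOI = 2000 g (targets for the oxides total 2000 g; against the stated basis, 2000 g — deltas are rounding alone).
Whole-batch sum: Σ batch = 2171 g; Σ batch·LOI gives LOI loss = 170.9 g; glass ÷ batch gives a yield of 92.13%.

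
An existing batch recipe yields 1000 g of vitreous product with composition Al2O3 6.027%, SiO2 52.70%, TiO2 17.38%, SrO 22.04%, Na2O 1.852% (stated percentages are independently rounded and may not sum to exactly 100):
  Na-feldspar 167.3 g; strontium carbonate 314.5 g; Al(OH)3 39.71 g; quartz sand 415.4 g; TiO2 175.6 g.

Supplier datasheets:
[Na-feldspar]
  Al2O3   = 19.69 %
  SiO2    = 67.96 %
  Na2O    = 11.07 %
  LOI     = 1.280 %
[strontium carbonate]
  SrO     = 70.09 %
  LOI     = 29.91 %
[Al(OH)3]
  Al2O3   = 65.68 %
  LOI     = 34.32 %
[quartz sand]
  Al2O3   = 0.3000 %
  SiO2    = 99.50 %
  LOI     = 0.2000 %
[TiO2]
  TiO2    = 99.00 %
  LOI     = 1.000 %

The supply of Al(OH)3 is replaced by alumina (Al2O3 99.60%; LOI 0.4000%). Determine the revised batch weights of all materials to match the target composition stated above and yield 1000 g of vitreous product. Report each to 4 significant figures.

The working math maintains full precision in all steps. The intermediate values appear, rounded to 4 significant digits, between the steps. Exactly one rounding goes into every reported result. All derived quantities (ignition loss, the five compositions, net glass mass, totals, the yield) are computed from the batch weights per 1000 g of glass in full float precision as they appear in either problem or answer.
Target oxide masses per 1000 g vitreous product:
  Al2O3: 6.027% × 1000 = 60.27 g
  SiO2: 52.70% × 1000 = 527.0 g
  TiO2: 17.38% × 1000 = 173.8 g
  SrO: 22.04% × 1000 = 220.4 g
  Na2O: 1.852% × 1000 = 18.52 g
Oxide-by-oxide audit with the batch weights as given, on the stated basis (summed amounts equal target values modulo rounding of the values):
  Al2O3: 167.3·0.1969 + 26.19·0.9960 + 415.4·0.003000 = 60.27 g (target 60.27 g)
  SiO2: 167.3·0.6796 + 415.4·0.9950 = 527.0 g (target 527.0 g)
  TiO2: 175.6·0.9900 = 173.8 g (target 173.8 g)
  SrO: 314.5·0.7009 = 220.4 g (target 220.4 g)
  Na2O: 167.3·0.1107 = 18.52 g (target 18.52 g)
Glass-mass sanity pass: net batch after ignition = 1000 g (summing oxide targets gives 1000 g; versus the stated basis of 1000 g — gaps are rounding artifacts).
Batch total: Σ batch = 1099 g; Σ batch·LOI gives LOI loss = 98.90 g; yield = glass ÷ total batch = 91.00%.

Revised batch per 1000 g vitreous product:
  Na-feldspar: 167.3 g
  strontium carbonate: 314.5 g
  alumina: 26.19 g
  quartz sand: 415.4 g
  TiO2: 175.6 g
Total batch = 1099 g; LOI loss = 98.90 g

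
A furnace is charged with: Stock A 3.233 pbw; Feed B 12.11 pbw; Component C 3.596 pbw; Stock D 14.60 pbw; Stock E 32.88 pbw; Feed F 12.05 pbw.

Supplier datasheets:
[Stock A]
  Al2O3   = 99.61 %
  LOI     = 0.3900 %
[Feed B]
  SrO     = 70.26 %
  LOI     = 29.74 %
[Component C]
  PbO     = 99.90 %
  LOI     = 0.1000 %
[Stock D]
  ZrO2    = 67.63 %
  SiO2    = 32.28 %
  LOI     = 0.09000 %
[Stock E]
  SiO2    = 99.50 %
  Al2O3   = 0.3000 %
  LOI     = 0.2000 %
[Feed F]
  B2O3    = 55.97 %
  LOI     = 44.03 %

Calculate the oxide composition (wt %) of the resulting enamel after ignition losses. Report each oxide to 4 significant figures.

Values along the way are displayed with 4-significant-digit rounding across the worked steps — all internal work maintains full precision end to end — each reported number receives exactly one rounding. All derived quantities, including the yield, six oxide percentages, glass mass, ignition loss, totals, are computed from the weighed amounts per 69.47 pbw of glass at full float precision exactly as printed in the problem or the answer.
Oxide masses out of the charge:
  ZrO2: 14.60·0.6763 = 9.874 pbw
  SiO2: 14.60·0.3228 + 32.88·0.9950 = 37.43 pbw
  Al2O3: 3.233·0.9961 + 32.88·0.003000 = 3.319 pbw
  B2O3: 12.05·0.5597 = 6.744 pbw
  SrO: 12.11·0.7026 = 8.508 pbw
  PbO: 3.596·0.9990 = 3.592 pbw
LOI: 3.233·0.003900 + 12.11·0.2974 + 3.596·0.001000 + 14.60·9.000e-04 + 32.88·0.002000 + 12.05·0.4403 = 9.002 pbw
Resulting glass, batch − LOI: 78.47 − 9.002 = 69.47 pbw (matching Σ of the oxides)
wt % = 100 × oxide mass / glass mass

Glass mass = 69.47 pbw (batch 78.47 − LOI 9.002).
Composition: ZrO2 14.21%, SiO2 53.88%, Al2O3 4.778%, B2O3 9.709%, SrO 12.25%, PbO 5.171%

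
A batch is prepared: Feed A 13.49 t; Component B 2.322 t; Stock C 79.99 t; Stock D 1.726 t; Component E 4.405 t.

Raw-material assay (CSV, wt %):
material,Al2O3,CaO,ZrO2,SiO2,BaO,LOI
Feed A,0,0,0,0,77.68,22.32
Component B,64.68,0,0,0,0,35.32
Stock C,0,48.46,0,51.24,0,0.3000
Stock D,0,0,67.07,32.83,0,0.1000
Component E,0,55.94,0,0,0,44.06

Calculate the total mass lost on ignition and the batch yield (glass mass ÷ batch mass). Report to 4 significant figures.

LOI loss = 6.014 t; glass = 95.92 t; yield = 94.10%

The working math carries full float precision at each step; intermediates are displayed rounded off to 4 significant digits as written. A single rounding produces each reported figure — all derived quantities (yield, the totals, the five compositions, net glass mass, ignition loss) are rebuilt in exact precision from the batch weights for 95.92 t of glass as quoted within either problem or answer.
Each material's LOI contribution:
  Feed A: 13.49 × 0.2232 = 3.011 t
  Component B: 2.322 × 0.3532 = 0.8201 t
  Stock C: 79.99 × 0.003000 = 0.2400 t
  Stock D: 1.726 × 0.001000 = 0.001726 t
  Component E: 4.405 × 0.4406 = 1.941 t
Total LOI = 6.014 t
Glass = batch − LOI = 101.9 − 6.014 = 95.92 t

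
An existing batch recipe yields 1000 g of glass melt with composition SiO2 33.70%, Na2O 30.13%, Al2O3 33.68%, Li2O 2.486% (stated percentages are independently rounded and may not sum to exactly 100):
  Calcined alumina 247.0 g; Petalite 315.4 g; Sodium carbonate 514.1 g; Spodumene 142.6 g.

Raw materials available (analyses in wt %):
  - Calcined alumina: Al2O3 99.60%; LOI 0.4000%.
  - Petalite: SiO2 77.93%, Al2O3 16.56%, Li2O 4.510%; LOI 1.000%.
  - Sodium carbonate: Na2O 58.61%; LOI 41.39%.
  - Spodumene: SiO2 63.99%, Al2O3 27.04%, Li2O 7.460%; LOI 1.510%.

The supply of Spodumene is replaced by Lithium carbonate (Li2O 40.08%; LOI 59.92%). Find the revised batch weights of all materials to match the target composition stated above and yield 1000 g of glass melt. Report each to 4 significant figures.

Revised batch per 1000 g glass melt:
  Calcined alumina: 266.3 g
  Petalite: 432.4 g
  Sodium carbonate: 514.1 g
  Lithium carbonate: 13.37 g
Total batch = 1226 g; LOI loss = 226.2 g

All arithmetic maintains exact precision from start to finish — values along the way are displayed rounded off to 4 significant figures in the working — a single rounding produces each reported number; derived quantities are carried in full precision (the yield, totals, four oxide percentages, LOI, glass mass) using the weight values on 1000 g of glass exactly as printed in the problem or the answer.
The oxide mass targets at 1000 g glass melt:
  SiO2: 33.70% × 1000 = 337.0 g
  Na2O: 30.13% × 1000 = 301.3 g
  Al2O3: 33.68% × 1000 = 336.8 g
  Li2O: 2.486% × 1000 = 24.86 g
Per-oxide balance check applying the batch weights above, per the basis as stated (each sum matches its target mass up to rounding of the answer):
  SiO2: 432.4·0.7793 = 337.0 g (target 337.0 g)
  Na2O: 514.1·0.5861 = 301.3 g (target 301.3 g)
  Al2O3: 266.3·0.9960 + 432.4·0.1656 = 336.8 g (target 336.8 g)
  Li2O: 432.4·0.04510 + 13.37·0.4008 = 24.86 g (target 24.86 g)
Glass mass check: Σ batch − LOI loss = 1000 g (oxide target masses add up to 1000 g; the stated basis being 1000 g — any gap is answer rounding).
Batch total: Σ batch = 1226 g; the LOI term Σ batch·LOI equals 226.2 g; yield = glass ÷ total batch = 81.55%.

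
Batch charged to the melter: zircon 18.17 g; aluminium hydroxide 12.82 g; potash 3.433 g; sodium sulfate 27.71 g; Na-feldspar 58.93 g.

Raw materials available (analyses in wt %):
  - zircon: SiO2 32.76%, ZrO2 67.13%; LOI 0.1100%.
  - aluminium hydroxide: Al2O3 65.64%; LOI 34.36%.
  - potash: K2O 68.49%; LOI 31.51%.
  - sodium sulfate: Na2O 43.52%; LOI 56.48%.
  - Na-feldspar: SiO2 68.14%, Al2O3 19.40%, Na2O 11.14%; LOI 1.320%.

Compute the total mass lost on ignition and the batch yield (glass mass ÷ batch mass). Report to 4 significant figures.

LOI loss = 21.94 g; glass = 99.13 g; yield = 81.88%

Mid-chain values appear, rounded to 4 significant digits, on the page; each numeric step runs at exact precision from start to finish; every reported figure receives exactly one rounding. The derived quantities, which include yield, the totals, LOI, five oxide percentages, net glass mass, are re-derived in exact precision, exactly as shown in question or answer, from the batch weights for 99.13 g of glass.
Loss on ignition, line by line:
  zircon: 18.17 × 0.001100 = 0.01999 g
  aluminium hydroxide: 12.82 × 0.3436 = 4.405 g
  potash: 3.433 × 0.3151 = 1.082 g
  sodium sulfate: 27.71 × 0.5648 = 15.65 g
  Na-feldspar: 58.93 × 0.01320 = 0.7779 g
Total LOI = 21.94 g
Glass = batch − LOI = 121.1 − 21.94 = 99.13 g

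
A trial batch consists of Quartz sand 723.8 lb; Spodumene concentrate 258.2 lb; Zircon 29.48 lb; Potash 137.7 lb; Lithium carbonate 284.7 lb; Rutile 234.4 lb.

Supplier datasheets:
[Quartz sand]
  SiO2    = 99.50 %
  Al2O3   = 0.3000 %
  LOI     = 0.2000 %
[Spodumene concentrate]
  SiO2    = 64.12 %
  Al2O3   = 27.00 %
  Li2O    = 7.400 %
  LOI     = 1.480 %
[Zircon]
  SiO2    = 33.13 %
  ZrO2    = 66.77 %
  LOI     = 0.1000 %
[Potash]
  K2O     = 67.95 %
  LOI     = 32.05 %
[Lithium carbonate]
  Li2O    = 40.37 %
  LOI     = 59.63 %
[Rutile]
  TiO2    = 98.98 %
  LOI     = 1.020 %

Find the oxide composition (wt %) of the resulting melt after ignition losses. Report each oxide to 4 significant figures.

Glass mass = 1447 lb (batch 1668 − LOI 221.6).
Composition: K2O 6.468%, SiO2 61.90%, Al2O3 4.969%, TiO2 16.04%, ZrO2 1.361%, Li2O 9.265%

Mid-chain values are shown rounded to 4 significant figures in the working. Full precision is maintained from start to finish. Every reported number is rounded just once. The derived quantities are recomputed using the weight values on 1447 lb of glass in exact precision (LOI, six oxide percentages, glass mass, the yield, the totals) exactly as shown in problem or answer.
Mass of each oxide from the mix:
  K2O: 137.7·0.6795 = 93.57 lb
  SiO2: 723.8·0.9950 + 258.2·0.6412 + 29.48·0.3313 = 895.5 lb
  Al2O3: 723.8·0.003000 + 258.2·0.2700 = 71.89 lb
  TiO2: 234.4·0.9898 = 232.0 lb
  ZrO2: 29.48·0.6677 = 19.68 lb
  Li2O: 258.2·0.07400 + 284.7·0.4037 = 134.0 lb
LOI: 723.8·0.002000 + 258.2·0.01480 + 29.48·0.001000 + 137.7·0.3205 + 284.7·0.5963 + 234.4·0.01020 = 221.6 lb
The glass mass, total less LOI, = 1668 − 221.6 = 1447 lb (the oxide masses sum to this)
oxide / glass × 100 gives the wt %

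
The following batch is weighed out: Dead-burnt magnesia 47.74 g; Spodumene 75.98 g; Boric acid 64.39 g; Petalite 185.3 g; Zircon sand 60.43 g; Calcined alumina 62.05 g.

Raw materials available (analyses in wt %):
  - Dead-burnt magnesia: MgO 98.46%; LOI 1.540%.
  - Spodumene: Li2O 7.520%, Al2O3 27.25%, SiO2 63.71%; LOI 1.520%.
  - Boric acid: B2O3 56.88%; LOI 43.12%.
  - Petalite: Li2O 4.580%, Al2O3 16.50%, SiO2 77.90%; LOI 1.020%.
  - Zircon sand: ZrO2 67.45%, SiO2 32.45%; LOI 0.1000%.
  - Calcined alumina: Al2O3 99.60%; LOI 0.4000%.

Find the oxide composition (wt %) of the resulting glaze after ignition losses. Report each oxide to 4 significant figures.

Glass mass = 464.0 g (batch 495.9 − LOI 31.85).
Composition: B2O3 7.893%, Li2O 3.060%, MgO 10.13%, ZrO2 8.784%, Al2O3 24.37%, SiO2 45.76%

In-progress results are printed with 4-significant-figure rounding within the worked lines; every computation keeps full precision all the way through. Each reported result is rounded once only. Derived quantities are recomputed in full precision (net glass mass, LOI, yield, the six compositions, totals) from the weighed amounts at 464.0 g of glass, as written in the problem or the answer.
Oxide-by-oxide delivered mass:
  B2O3: 64.39·0.5688 = 36.63 g
  Li2O: 75.98·0.07520 + 185.3·0.04580 = 14.20 g
  MgO: 47.74·0.9846 = 47.00 g
  ZrO2: 60.43·0.6745 = 40.76 g
  Al2O3: 75.98·0.2725 + 185.3·0.1650 + 62.05·0.9960 = 113.1 g
  SiO2: 75.98·0.6371 + 185.3·0.7790 + 60.43·0.3245 = 212.4 g
LOI: 47.74·0.01540 + 75.98·0.01520 + 64.39·0.4312 + 185.3·0.01020 + 60.43·0.001000 + 62.05·0.004000 = 31.85 g
The glass mass, total less LOI, = 495.9 − 31.85 = 464.0 g (equal to the oxide-mass sum)
percent share: oxide ÷ glass, ×100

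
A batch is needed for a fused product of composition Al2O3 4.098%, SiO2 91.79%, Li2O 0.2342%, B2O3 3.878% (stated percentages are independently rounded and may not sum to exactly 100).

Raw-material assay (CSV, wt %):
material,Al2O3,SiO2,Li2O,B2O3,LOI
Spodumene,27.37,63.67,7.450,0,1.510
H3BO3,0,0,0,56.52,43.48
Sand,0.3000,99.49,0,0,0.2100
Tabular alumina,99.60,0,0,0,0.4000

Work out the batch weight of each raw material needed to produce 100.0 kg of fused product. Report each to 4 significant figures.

All internal work maintains exact precision through the solve; values along the way are displayed rounded to 4 significant figures alongside each step. Every reported number carries a single rounding; all derived quantities are carried from the batch weights on 100.0 kg of glass at full float precision (yield, four oxide percentages, LOI, glass mass, totals) as written in the problem or answer text.
Oxide mass targets, per 100.0 kg fused product:
  Al2O3: 4.098% × 100.0 = 4.098 kg
  SiO2: 91.79% × 100.0 = 91.79 kg
  Li2O: 0.2342% × 100.0 = 0.2342 kg
  B2O3: 3.878% × 100.0 = 3.878 kg
Per-oxide balance check on the weights just shown, under the basis named above (each sum matches its target mass exact up to rounding of places):
  Al2O3: 3.144·0.2737 + 90.25·0.003000 + 2.979·0.9960 = 4.098 kg (target 4.098 kg)
  SiO2: 3.144·0.6367 + 90.25·0.9949 = 91.79 kg (target 91.79 kg)
  Li2O: 3.144·0.07450 = 0.2342 kg (target 0.2342 kg)
  B2O3: 6.861·0.5652 = 3.878 kg (target 3.878 kg)
Auditing the glass mass value: net batch after ignition = 100.0 kg (the Σ of target masses is 100.0 kg; against the stated basis, 100.0 kg — deltas are rounding alone).
Total batch = Σ batch = 103.2 kg; LOI loss = Σ batch·LOI = 3.232 kg; glass ÷ batch gives a yield of 96.87%.

Batch per 100.0 kg fused product:
  Spodumene: 3.144 kg
  H3BO3: 6.861 kg
  Sand: 90.25 kg
  Tabular alumina: 2.979 kg
Total batch = 103.2 kg; LOI loss = 3.232 kg; yield = 96.87%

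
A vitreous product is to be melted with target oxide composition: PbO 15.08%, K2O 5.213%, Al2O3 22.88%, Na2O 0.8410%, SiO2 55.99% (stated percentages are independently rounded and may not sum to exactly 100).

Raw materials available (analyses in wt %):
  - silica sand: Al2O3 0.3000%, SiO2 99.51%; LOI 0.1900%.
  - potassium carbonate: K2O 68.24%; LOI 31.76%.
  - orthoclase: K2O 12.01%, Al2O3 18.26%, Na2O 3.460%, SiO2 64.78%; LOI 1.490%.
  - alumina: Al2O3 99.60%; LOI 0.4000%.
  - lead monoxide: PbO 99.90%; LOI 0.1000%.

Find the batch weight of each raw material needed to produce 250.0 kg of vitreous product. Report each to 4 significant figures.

Batch per 250.0 kg vitreous product:
  silica sand: 101.1 kg
  potassium carbonate: 8.403 kg
  orthoclase: 60.77 kg
  alumina: 45.98 kg
  lead monoxide: 37.74 kg
Total batch = 254.0 kg; LOI loss = 3.988 kg; yield = 98.43%

Rounding to four significant digits governs every in-between result as displayed — the whole derivation holds full precision through the solve. Every reported value is rounded just once — the derived quantities (the yield, net glass mass, the totals, the five compositions, ignition loss) are recomputed at exact precision using the weight values for 250.0 kg of glass exactly as printed in question or answer.
Target oxide masses per 250.0 kg vitreous product:
  PbO: 15.08% × 250.0 = 37.70 kg
  K2O: 5.213% × 250.0 = 13.03 kg
  Al2O3: 22.88% × 250.0 = 57.20 kg
  Na2O: 0.8410% × 250.0 = 2.102 kg
  SiO2: 55.99% × 250.0 = 140.0 kg
Verifying the oxide balance from the weights as reported, against the basis in use (delivered sums recover each target given rounding of the digits):
  PbO: 37.74·0.9990 = 37.70 kg (target 37.70 kg)
  K2O: 8.403·0.6824 + 60.77·0.1201 = 13.03 kg (target 13.03 kg)
  Al2O3: 101.1·0.003000 + 60.77·0.1826 + 45.98·0.9960 = 57.20 kg (target 57.20 kg)
  Na2O: 60.77·0.03460 = 2.103 kg (target 2.102 kg)
  SiO2: 101.1·0.9951 + 60.77·0.6478 = 140.0 kg (target 140.0 kg)
Glass-mass sanity pass: total batch − LOI = 250.0 kg (per-oxide target masses sum to 250.0 kg; basis as stated: 250.0 kg — any gap is answer rounding).
Batch total: Σ batch = 254.0 kg; loss to ignition Σ batch·LOI = 3.988 kg; yield = glass ÷ total batch = 98.43%.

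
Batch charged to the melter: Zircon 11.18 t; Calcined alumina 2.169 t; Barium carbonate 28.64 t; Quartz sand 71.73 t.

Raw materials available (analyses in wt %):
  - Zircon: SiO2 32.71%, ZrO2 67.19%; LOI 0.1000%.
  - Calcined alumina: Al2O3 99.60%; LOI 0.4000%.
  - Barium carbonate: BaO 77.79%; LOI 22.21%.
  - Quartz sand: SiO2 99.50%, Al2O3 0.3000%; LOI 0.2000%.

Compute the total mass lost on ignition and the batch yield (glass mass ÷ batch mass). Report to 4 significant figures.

The intermediate values are displayed (rounded to four significant figures) on the page; full precision is kept end to end. Each reported value is rounded just once. All derived quantities are carried at exact precision (the four compositions, the yield, LOI, glass mass, totals) from the batch weights at 107.2 t of glass, as they appear in either problem or answer.
Each material's LOI contribution:
  Zircon: 11.18 × 0.001000 = 0.01118 t
  Calcined alumina: 2.169 × 0.004000 = 0.008676 t
  Barium carbonate: 28.64 × 0.2221 = 6.361 t
  Quartz sand: 71.73 × 0.002000 = 0.1435 t
Total LOI = 6.524 t
Glass = batch − LOI = 113.7 − 6.524 = 107.2 t

LOI loss = 6.524 t; glass = 107.2 t; yield = 94.26%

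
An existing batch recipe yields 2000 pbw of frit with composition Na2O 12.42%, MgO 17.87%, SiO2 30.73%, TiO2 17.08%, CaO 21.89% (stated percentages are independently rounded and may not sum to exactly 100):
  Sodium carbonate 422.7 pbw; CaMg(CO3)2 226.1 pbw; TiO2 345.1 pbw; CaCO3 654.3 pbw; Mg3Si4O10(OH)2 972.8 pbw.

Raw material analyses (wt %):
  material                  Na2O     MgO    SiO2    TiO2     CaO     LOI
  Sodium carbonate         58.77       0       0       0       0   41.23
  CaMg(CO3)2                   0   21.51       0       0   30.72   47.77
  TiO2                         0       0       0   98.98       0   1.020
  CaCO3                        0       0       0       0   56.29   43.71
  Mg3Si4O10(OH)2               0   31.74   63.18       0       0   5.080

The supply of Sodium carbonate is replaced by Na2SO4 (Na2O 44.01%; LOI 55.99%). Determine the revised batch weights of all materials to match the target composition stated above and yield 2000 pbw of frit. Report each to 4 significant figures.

Mid-chain values are shown, rounded to 4 significant digits, on the page — all arithmetic holds exact precision from start to finish. Each reported number receives exactly one rounding; all derived quantities are carried from the weighed amounts for 2000 pbw of glass in full float precision (five oxide percentages, LOI, the yield, totals, glass mass), precisely as stated by question or answer.
Oxide mass targets, per 2000 pbw frit:
  Na2O: 12.42% × 2000 = 248.4 pbw
  MgO: 17.87% × 2000 = 357.4 pbw
  SiO2: 30.73% × 2000 = 614.6 pbw
  TiO2: 17.08% × 2000 = 341.6 pbw
  CaO: 21.89% × 2000 = 437.8 pbw
Balance tally, oxide-wise, with the batch weights as given, on the stated basis (summed amounts equal target values modulo rounding of the values):
  Na2O: 564.4·0.4401 = 248.4 pbw (target 248.4 pbw)
  MgO: 226.1·0.2151 + 972.8·0.3174 = 357.4 pbw (target 357.4 pbw)
  SiO2: 972.8·0.6318 = 614.6 pbw (target 614.6 pbw)
  TiO2: 345.1·0.9898 = 341.6 pbw (target 341.6 pbw)
  CaO: 226.1·0.3072 + 654.3·0.5629 = 437.8 pbw (target 437.8 pbw)
The glass-mass cross-check: total charge less LOI = 2000 pbw (per-oxide target masses sum to 2000 pbw; with the basis standing at 2000 pbw — deltas are rounding alone).
Summing the batch: Σ batch = 2763 pbw; Σ batch·LOI gives LOI loss = 762.9 pbw; yield, glass over the total, = 72.38%.

Revised batch per 2000 pbw frit:
  Na2SO4: 564.4 pbw
  CaMg(CO3)2: 226.1 pbw
  TiO2: 345.1 pbw
  CaCO3: 654.3 pbw
  Mg3Si4O10(OH)2: 972.8 pbw
Total batch = 2763 pbw; LOI loss = 762.9 pbw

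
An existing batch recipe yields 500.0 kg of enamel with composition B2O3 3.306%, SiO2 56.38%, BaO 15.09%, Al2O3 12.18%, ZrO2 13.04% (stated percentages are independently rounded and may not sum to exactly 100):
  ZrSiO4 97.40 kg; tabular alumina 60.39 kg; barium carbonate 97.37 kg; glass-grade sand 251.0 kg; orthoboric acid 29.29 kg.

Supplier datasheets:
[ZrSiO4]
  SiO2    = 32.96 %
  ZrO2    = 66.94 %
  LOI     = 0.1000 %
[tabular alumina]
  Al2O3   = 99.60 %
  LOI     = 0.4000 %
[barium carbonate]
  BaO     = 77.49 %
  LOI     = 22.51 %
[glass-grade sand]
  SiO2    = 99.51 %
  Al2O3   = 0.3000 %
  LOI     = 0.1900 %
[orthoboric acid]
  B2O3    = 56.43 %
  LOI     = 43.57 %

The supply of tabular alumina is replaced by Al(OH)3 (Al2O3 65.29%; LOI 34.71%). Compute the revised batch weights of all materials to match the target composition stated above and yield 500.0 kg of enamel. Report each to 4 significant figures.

Full float precision is maintained in every operation — in-progress results are shown with 4-significant-digit rounding in the working — exactly one rounding goes into every reported value. The derived quantities are rebuilt at full precision (the yield, net glass mass, totals, five oxide percentages, ignition loss) from the weighed amounts per 500.0 kg of glass as set out in the question or the answer.
Per-oxide target masses for 500.0 kg enamel:
  B2O3: 3.306% × 500.0 = 16.53 kg
  SiO2: 56.38% × 500.0 = 281.9 kg
  BaO: 15.09% × 500.0 = 75.45 kg
  Al2O3: 12.18% × 500.0 = 60.90 kg
  ZrO2: 13.04% × 500.0 = 65.20 kg
Oxide-by-oxide audit per the reported batch figures, versus the basis set out (every target is met by its sum modulo rounding of the values):
  B2O3: 29.29·0.5643 = 16.53 kg (target 16.53 kg)
  SiO2: 97.40·0.3296 + 251.0·0.9951 = 281.9 kg (target 281.9 kg)
  BaO: 97.37·0.7749 = 75.45 kg (target 75.45 kg)
  Al2O3: 92.12·0.6529 + 251.0·0.003000 = 60.90 kg (target 60.90 kg)
  ZrO2: 97.40·0.6694 = 65.20 kg (target 65.20 kg)
Glass-mass bookkeeping: batch total minus LOI = 500.0 kg (the Σ of target masses is 500.0 kg; versus the stated basis of 500.0 kg — deltas are rounding alone).
Adding the batch up: Σ batch = 567.2 kg; Σ batch·LOI gives LOI loss = 67.23 kg; yield, glass over the total, = 88.15%.

Revised batch per 500.0 kg enamel:
  ZrSiO4: 97.40 kg
  Al(OH)3: 92.12 kg
  barium carbonate: 97.37 kg
  glass-grade sand: 251.0 kg
  orthoboric acid: 29.29 kg
Total batch = 567.2 kg; LOI loss = 67.23 kg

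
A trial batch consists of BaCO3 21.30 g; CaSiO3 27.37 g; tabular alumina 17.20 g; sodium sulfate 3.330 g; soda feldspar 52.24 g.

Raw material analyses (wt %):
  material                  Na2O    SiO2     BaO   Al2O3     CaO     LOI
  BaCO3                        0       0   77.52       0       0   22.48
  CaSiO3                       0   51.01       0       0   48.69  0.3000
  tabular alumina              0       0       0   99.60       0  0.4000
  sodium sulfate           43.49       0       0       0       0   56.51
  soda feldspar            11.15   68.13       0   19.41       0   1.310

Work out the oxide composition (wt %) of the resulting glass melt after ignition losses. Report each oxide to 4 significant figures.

Glass mass = 113.9 g (batch 121.4 − LOI 7.505).
Composition: Na2O 6.383%, SiO2 43.49%, BaO 14.49%, Al2O3 23.94%, CaO 11.70%

In-progress results appear with 4-significant-figure rounding as written. Every computation maintains exact precision at all times — a single rounding finalizes each reported value. All derived quantities, which include yield, net glass mass, five oxide percentages, LOI, the totals, are carried in full float precision, as given in problem or answer, from the batch weights for 113.9 g of glass.
What the batch supplies per oxide:
  Na2O: 3.330·0.4349 + 52.24·0.1115 = 7.273 g
  SiO2: 27.37·0.5101 + 52.24·0.6813 = 49.55 g
  BaO: 21.30·0.7752 = 16.51 g
  Al2O3: 17.20·0.9960 + 52.24·0.1941 = 27.27 g
  CaO: 27.37·0.4869 = 13.33 g
LOI: 21.30·0.2248 + 27.37·0.003000 + 17.20·0.004000 + 3.330·0.5651 + 52.24·0.01310 = 7.505 g
Resulting glass, batch − LOI: 121.4 − 7.505 = 113.9 g (the oxide masses sum to this)
wt % = 100 × oxide mass / glass mass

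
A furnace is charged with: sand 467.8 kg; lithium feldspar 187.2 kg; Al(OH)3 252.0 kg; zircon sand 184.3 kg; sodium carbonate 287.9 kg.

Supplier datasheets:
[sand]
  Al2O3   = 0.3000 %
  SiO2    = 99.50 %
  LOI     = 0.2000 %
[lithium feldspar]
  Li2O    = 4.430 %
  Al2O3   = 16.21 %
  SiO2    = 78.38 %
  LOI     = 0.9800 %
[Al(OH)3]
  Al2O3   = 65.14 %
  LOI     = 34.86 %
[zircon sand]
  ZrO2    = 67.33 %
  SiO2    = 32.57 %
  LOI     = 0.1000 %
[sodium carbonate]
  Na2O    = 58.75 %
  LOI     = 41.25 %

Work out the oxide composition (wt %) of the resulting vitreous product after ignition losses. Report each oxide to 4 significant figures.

Values along the way are shown rounded to four significant digits alongside each step; the whole derivation maintains exact precision throughout. Every reported figure undergoes a single rounding; all derived quantities, which include the yield, net glass mass, the totals, LOI, five oxide percentages, are re-derived at full precision, as written in the problem or answer text, from the batch weights on 1170 kg of glass.
Mass of each oxide from the mix:
  Li2O: 187.2·0.04430 = 8.293 kg
  Al2O3: 467.8·0.003000 + 187.2·0.1621 + 252.0·0.6514 = 195.9 kg
  Na2O: 287.9·0.5875 = 169.1 kg
  ZrO2: 184.3·0.6733 = 124.1 kg
  SiO2: 467.8·0.9950 + 187.2·0.7838 + 184.3·0.3257 = 672.2 kg
LOI: 467.8·0.002000 + 187.2·0.009800 + 252.0·0.3486 + 184.3·0.001000 + 287.9·0.4125 = 209.6 kg
Glass = total batch minus LOI = 1379 − 209.6 = 1170 kg (equal to the oxide-mass sum)
percent by weight: oxide/glass ×100

Glass mass = 1170 kg (batch 1379 − LOI 209.6).
Composition: Li2O 0.7090%, Al2O3 16.75%, Na2O 14.46%, ZrO2 10.61%, SiO2 57.47%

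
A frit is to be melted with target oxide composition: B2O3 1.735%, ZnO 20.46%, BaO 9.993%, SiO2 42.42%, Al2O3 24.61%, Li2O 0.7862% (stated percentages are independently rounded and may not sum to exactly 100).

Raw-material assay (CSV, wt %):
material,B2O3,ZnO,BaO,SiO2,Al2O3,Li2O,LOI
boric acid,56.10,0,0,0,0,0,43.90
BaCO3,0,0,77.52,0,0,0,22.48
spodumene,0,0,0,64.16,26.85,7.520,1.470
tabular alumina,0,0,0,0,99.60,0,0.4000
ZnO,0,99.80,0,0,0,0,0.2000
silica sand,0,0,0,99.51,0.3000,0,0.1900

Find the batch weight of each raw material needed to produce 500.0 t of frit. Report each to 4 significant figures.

Rounding to four significant digits extends to each intermediate as shown. Full float precision is carried end to end — each reported result receives exactly one rounding — the derived quantities are carried starting from the weights for 500.0 t of glass at full float precision (six oxide percentages, LOI, glass mass, the yield, totals) as they appear in the problem or the answer.
Per-oxide target masses for 500.0 t frit:
  B2O3: 1.735% × 500.0 = 8.675 t
  ZnO: 20.46% × 500.0 = 102.3 t
  BaO: 9.993% × 500.0 = 49.96 t
  SiO2: 42.42% × 500.0 = 212.1 t
  Al2O3: 24.61% × 500.0 = 123.0 t
  Li2O: 0.7862% × 500.0 = 3.931 t
Balance tally, oxide-wise, working from each reported weight, for the quoted basis mass (sums match the target masses within answer rounding):
  B2O3: 15.46·0.5610 = 8.673 t (target 8.675 t)
  ZnO: 102.5·0.9980 = 102.3 t (target 102.3 t)
  BaO: 64.45·0.7752 = 49.96 t (target 49.96 t)
  SiO2: 52.27·0.6416 + 179.4·0.9951 = 212.1 t (target 212.1 t)
  Al2O3: 52.27·0.2685 + 108.9·0.9960 + 179.4·0.003000 = 123.0 t (target 123.0 t)
  Li2O: 52.27·0.07520 = 3.931 t (target 3.931 t)
Mass balance on the glass: whole batch net of LOI = 500.0 t (targets for the oxides total 500.0 t; versus the stated basis of 500.0 t — gaps are rounding artifacts).
Summing the batch: Σ batch = 523.0 t; loss to ignition Σ batch·LOI = 23.03 t; yield: glass divided by total = 95.60%.

Batch per 500.0 t frit:
  boric acid: 15.46 t
  BaCO3: 64.45 t
  spodumene: 52.27 t
  tabular alumina: 108.9 t
  ZnO: 102.5 t
  silica sand: 179.4 t
Total batch = 523.0 t; LOI loss = 23.03 t; yield = 95.60%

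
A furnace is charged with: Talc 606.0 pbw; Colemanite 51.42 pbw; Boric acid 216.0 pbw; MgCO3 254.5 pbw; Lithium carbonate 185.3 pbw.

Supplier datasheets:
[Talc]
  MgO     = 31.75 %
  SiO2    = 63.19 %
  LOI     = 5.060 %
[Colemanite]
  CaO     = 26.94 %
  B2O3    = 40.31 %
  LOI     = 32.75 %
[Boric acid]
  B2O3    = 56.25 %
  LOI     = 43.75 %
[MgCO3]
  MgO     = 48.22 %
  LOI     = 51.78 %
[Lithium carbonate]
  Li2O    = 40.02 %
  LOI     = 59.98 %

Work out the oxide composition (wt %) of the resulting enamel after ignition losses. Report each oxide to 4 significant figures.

Values along the way are shown (rounded to four significant figures) in the working — all internal work keeps exact precision through the solve; each reported value includes exactly one rounding. Derived quantities (glass mass, ignition loss, yield, the totals, five oxide percentages) are rebuilt from the weighed amounts on 928.3 pbw of glass in full float precision precisely as stated by the question or the answer.
Oxide-by-oxide delivered mass:
  Li2O: 185.3·0.4002 = 74.16 pbw
  MgO: 606.0·0.3175 + 254.5·0.4822 = 315.1 pbw
  CaO: 51.42·0.2694 = 13.85 pbw
  B2O3: 51.42·0.4031 + 216.0·0.5625 = 142.2 pbw
  SiO2: 606.0·0.6319 = 382.9 pbw
LOI: 606.0·0.05060 + 51.42·0.3275 + 216.0·0.4375 + 254.5·0.5178 + 185.3·0.5998 = 384.9 pbw
batch − LOI leaves glass = 1313 − 384.9 = 928.3 pbw (matching Σ of the oxides)
percent by weight: oxide/glass ×100

Glass mass = 928.3 pbw (batch 1313 − LOI 384.9).
Composition: Li2O 7.989%, MgO 33.95%, CaO 1.492%, B2O3 15.32%, SiO2 41.25%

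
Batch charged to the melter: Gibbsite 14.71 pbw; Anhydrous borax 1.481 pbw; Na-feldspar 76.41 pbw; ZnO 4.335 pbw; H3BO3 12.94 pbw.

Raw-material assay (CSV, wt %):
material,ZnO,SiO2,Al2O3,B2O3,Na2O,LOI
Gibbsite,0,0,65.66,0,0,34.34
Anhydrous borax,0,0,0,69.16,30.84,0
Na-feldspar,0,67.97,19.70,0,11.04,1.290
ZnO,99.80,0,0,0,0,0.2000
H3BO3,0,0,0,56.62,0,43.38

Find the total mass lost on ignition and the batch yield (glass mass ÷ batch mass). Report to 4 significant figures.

Values along the way are shown, rounded to 4 significant figures, across the worked steps; the working math holds full precision at every stage. A single rounding yields each reported value — the derived quantities, including glass mass, the yield, five oxide percentages, LOI, totals, are carried from the batch weights for 98.22 pbw of glass at exact precision, exactly as shown in the problem or answer text.
Loss on ignition, line by line:
  Gibbsite: 14.71 × 0.3434 = 5.051 pbw
  Anhydrous borax: 1.481 × 0 = 0 pbw
  Na-feldspar: 76.41 × 0.01290 = 0.9857 pbw
  ZnO: 4.335 × 0.002000 = 0.008670 pbw
  H3BO3: 12.94 × 0.4338 = 5.613 pbw
Total LOI = 11.66 pbw
Glass = batch − LOI = 109.9 − 11.66 = 98.22 pbw

LOI loss = 11.66 pbw; glass = 98.22 pbw; yield = 89.39%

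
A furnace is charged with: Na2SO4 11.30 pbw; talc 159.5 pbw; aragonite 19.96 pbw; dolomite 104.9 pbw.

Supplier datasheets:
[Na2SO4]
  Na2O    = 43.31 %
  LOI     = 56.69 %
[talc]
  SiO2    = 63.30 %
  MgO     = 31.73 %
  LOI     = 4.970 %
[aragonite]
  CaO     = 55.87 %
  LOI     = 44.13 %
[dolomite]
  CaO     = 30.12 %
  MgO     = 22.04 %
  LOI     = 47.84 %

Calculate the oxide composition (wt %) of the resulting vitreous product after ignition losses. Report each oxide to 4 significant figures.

Glass mass = 222.3 pbw (batch 295.7 − LOI 73.33).
Composition: Na2O 2.201%, SiO2 45.41%, CaO 19.23%, MgO 33.16%

The whole derivation carries full precision from start to finish. Values along the way appear rounded off to 4 significant digits when written out; every reported number takes just one rounding; derived quantities, which include glass mass, yield, the totals, LOI, the four compositions, are rebuilt at full precision, exactly as printed in either problem or answer, from the weighed amounts per 222.3 pbw of glass.
What the batch supplies per oxide:
  Na2O: 11.30·0.4331 = 4.894 pbw
  SiO2: 159.5·0.6330 = 101.0 pbw
  CaO: 19.96·0.5587 + 104.9·0.3012 = 42.75 pbw
  MgO: 159.5·0.3173 + 104.9·0.2204 = 73.73 pbw
LOI: 11.30·0.5669 + 159.5·0.04970 + 19.96·0.4413 + 104.9·0.4784 = 73.33 pbw
The glass mass, total less LOI, = 295.7 − 73.33 = 222.3 pbw (matching Σ of the oxides)
percent by weight: oxide/glass ×100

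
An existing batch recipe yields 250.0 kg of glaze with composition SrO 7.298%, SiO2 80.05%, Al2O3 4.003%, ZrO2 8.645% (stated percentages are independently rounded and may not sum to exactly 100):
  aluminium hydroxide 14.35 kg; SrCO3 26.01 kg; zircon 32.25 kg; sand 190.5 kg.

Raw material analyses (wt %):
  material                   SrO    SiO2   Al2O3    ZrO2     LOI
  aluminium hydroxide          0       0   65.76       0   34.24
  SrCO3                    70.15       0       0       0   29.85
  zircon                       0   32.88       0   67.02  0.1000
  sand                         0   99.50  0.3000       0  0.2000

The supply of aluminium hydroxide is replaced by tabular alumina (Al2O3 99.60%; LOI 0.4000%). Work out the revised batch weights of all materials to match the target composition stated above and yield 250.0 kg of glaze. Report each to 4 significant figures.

Working values are rounded off to 4 significant digits as shown; all arithmetic carries full float precision through every step; every reported result is rounded only once; derived quantities, including the totals, ignition loss, the yield, glass mass, the four compositions, are recomputed from the batch weights on 250.0 kg of glass in exact precision, as given in problem or answer.
Target masses of each oxide per 250.0 kg glaze:
  SrO: 7.298% × 250.0 = 18.24 kg
  SiO2: 80.05% × 250.0 = 200.1 kg
  Al2O3: 4.003% × 250.0 = 10.01 kg
  ZrO2: 8.645% × 250.0 = 21.61 kg
Checking each oxide sum from the weights as reported, versus the basis set out (target by target, the sums agree inside rounding margins):
  SrO: 26.01·0.7015 = 18.25 kg (target 18.24 kg)
  SiO2: 32.25·0.3288 + 190.5·0.9950 = 200.2 kg (target 200.1 kg)
  Al2O3: 9.474·0.9960 + 190.5·0.003000 = 10.01 kg (target 10.01 kg)
  ZrO2: 32.25·0.6702 = 21.61 kg (target 21.61 kg)
Auditing the glass mass value: total charge less LOI = 250.0 kg (the Σ of target masses is 250.0 kg; against the stated basis, 250.0 kg — gaps are rounding artifacts).
Batch total: Σ batch = 258.2 kg; LOI loss = Σ batch·LOI = 8.215 kg; the yield ratio, glass ÷ batch: 96.82%.

Revised batch per 250.0 kg glaze:
  tabular alumina: 9.474 kg
  SrCO3: 26.01 kg
  zircon: 32.25 kg
  sand: 190.5 kg
Total batch = 258.2 kg; LOI loss = 8.215 kg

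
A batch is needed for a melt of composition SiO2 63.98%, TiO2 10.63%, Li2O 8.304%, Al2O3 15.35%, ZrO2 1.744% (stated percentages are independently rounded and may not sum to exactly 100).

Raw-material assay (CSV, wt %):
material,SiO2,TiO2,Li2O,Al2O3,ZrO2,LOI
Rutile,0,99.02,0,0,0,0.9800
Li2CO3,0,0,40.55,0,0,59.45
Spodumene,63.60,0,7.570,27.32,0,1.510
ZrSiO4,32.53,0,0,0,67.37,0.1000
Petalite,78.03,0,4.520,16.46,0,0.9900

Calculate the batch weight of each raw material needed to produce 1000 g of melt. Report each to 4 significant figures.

Batch per 1000 g melt:
  Rutile: 107.4 g
  Li2CO3: 100.6 g
  Spodumene: 146.1 g
  ZrSiO4: 25.89 g
  Petalite: 690.1 g
Total batch = 1070 g; LOI loss = 69.92 g; yield = 93.47%

All internal work carries full float precision through the solve. Working values are printed rounded off to 4 significant digits in the working. Each reported result includes exactly one rounding — all derived quantities are recomputed from the batch weights at 1000 g of glass at full precision (glass mass, LOI, the yield, five oxide percentages, totals), exactly as shown in the problem or the answer.
Target oxide masses per 1000 g melt:
  SiO2: 63.98% × 1000 = 639.8 g
  TiO2: 10.63% × 1000 = 106.3 g
  Li2O: 8.304% × 1000 = 83.04 g
  Al2O3: 15.35% × 1000 = 153.5 g
  ZrO2: 1.744% × 1000 = 17.44 g
A balance pass over the oxides, from the weights as reported, versus the basis set out (every target is met by its sum modulo rounding of the values):
  SiO2: 146.1·0.6360 + 25.89·0.3253 + 690.1·0.7803 = 639.8 g (target 639.8 g)
  TiO2: 107.4·0.9902 = 106.3 g (target 106.3 g)
  Li2O: 100.6·0.4055 + 146.1·0.07570 + 690.1·0.04520 = 83.05 g (target 83.04 g)
  Al2O3: 146.1·0.2732 + 690.1·0.1646 = 153.5 g (target 153.5 g)
  ZrO2: 25.89·0.6737 = 17.44 g (target 17.44 g)
Auditing the glass mass value: batch Σ − ignition loss = 1000 g (the targets, summed, come to 1000 g; versus the stated basis of 1000 g — deltas are rounding alone).
Batch grand total — Σ batch = 1070 g; LOI loss = Σ batch·LOI = 69.92 g; the yield ratio, glass ÷ batch: 93.47%.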